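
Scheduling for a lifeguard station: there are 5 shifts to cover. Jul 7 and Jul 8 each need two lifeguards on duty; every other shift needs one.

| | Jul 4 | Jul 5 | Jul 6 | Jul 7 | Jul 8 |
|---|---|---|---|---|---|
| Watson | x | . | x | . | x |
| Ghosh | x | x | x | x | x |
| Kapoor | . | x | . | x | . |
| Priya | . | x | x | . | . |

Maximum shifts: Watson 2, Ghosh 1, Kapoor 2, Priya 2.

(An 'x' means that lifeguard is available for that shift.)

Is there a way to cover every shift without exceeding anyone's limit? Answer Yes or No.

Total capacity is 7 and 7 slots are needed, so capacity alone doesn't rule it out.
Shifts {Jul 7, Jul 8} need 4 worker-slots in total, but the lifeguards available for any of those shifts (Watson, Ghosh, and Kapoor) can supply at most 3 among them. So no valid schedule exists.

No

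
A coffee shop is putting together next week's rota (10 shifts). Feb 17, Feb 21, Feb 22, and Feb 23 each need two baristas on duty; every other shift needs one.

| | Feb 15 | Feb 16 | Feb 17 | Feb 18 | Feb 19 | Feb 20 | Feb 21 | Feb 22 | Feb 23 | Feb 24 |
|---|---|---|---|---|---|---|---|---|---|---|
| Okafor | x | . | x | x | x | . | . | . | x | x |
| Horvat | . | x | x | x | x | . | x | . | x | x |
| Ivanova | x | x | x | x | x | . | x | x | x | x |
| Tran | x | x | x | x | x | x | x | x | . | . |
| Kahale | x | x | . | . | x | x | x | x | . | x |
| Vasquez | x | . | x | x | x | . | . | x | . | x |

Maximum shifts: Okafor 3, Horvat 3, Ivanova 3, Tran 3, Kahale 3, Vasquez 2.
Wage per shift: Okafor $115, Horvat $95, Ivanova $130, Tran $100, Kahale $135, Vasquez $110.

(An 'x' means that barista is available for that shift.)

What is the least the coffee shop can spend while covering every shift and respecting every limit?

Picking the cheapest available barista for each shift independently would cost $1390, but that ignores the shift limits.
An optimal schedule: Feb 15→Tran, Feb 16→Horvat, Feb 17→Okafor+Ivanova, Feb 18→Horvat, Feb 19→Okafor, Feb 20→Tran, Feb 21→Tran+Ivanova, Feb 22→Vasquez+Ivanova, Feb 23→Horvat+Okafor, Feb 24→Vasquez.
Total: 100 + 95 + 115 + 130 + 95 + 115 + 100 + 100 + 130 + 110 + 130 + 95 + 115 + 110 = $1540.

$1540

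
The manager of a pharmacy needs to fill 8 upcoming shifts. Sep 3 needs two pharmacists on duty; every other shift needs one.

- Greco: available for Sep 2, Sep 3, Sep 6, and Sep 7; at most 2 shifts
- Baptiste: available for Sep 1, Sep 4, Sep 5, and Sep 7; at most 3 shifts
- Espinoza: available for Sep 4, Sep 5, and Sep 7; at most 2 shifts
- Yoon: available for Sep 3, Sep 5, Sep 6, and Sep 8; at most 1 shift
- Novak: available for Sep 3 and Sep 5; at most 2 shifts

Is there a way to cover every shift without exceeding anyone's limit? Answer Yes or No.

No

Total capacity is 10 and 9 slots are needed, so capacity alone doesn't rule it out.
Shifts {Sep 2, Sep 3, Sep 6, Sep 8} need 5 worker-slots in total, but the pharmacists available for any of those shifts (Greco, Yoon, and Novak) can supply at most 4 among them. So no valid schedule exists.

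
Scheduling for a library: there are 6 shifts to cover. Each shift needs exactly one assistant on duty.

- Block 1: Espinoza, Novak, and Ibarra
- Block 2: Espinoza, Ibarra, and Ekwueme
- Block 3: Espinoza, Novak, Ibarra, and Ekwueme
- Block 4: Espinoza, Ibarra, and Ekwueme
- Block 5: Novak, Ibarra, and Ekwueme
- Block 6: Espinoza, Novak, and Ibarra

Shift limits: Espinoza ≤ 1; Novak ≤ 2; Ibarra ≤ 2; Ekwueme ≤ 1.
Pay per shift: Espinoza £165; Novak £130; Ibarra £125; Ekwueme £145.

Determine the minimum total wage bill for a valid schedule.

£820

Picking the cheapest available assistant for each shift independently would cost £750, but that ignores the shift limits.
An optimal schedule: Block 1→Espinoza, Block 2→Ibarra, Block 3→Ekwueme, Block 4→Ibarra, Block 5→Novak, Block 6→Novak.
Total: 165 + 125 + 145 + 125 + 130 + 130 = £820.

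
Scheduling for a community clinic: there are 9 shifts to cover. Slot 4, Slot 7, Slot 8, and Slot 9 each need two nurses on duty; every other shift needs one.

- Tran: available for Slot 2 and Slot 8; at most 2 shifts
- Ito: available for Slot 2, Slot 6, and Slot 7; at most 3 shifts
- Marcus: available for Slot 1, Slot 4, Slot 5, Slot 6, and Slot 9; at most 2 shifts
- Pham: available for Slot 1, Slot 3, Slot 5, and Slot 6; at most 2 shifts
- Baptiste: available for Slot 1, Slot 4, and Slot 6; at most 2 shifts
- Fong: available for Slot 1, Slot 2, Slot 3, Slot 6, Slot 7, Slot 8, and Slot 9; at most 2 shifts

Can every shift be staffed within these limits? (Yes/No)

Total capacity is 13 and 13 slots are needed, so capacity alone doesn't rule it out.
Shifts {Slot 7, Slot 8, Slot 9} need 6 worker-slots in total, but the nurses available for any of those shifts (Tran, Ito, Marcus, and Fong) can supply at most 5 among them. So no valid schedule exists.

No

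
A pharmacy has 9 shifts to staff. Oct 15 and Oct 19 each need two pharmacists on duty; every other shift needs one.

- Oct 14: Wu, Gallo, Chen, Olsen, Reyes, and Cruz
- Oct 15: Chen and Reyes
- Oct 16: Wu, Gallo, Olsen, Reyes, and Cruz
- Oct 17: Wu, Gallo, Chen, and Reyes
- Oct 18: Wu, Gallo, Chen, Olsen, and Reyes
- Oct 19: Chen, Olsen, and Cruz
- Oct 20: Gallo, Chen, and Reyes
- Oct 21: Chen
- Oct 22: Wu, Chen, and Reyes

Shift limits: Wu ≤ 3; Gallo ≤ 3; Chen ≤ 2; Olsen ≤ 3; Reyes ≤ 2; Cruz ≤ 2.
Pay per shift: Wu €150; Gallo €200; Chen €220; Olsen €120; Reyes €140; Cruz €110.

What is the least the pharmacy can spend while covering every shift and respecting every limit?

Oct 15 can only be covered by Chen and Reyes, so that assignment is forced.
Oct 21 can only be covered by Chen, so that assignment is forced.
Picking the cheapest available pharmacist for each shift independently would cost €1570, but that ignores the shift limits.
An optimal schedule: Oct 14→Olsen, Oct 15→Reyes+Chen, Oct 16→Cruz, Oct 17→Wu, Oct 18→Olsen, Oct 19→Cruz+Olsen, Oct 20→Reyes, Oct 21→Chen, Oct 22→Wu.
Total: 120 + 140 + 220 + 110 + 150 + 120 + 110 + 120 + 140 + 220 + 150 = €1600.

€1600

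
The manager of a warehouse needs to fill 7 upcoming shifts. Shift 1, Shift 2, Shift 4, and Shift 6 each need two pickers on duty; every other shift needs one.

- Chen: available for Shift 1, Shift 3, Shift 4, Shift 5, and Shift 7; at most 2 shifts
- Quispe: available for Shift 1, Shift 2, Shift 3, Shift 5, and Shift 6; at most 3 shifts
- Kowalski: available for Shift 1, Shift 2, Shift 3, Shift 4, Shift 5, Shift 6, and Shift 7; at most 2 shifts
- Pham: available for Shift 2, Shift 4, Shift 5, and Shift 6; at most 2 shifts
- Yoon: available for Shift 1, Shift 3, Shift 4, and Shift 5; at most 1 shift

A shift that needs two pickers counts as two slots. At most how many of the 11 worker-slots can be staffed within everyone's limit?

Total capacity across all pickers is 2+3+2+2+1 = 10, and 11 slots are needed, so at most 10 can be filled.
An assignment achieving 10: Shift 1→Chen+Quispe, Shift 2→Quispe+Kowalski, Shift 3→Yoon, Shift 4→Pham, Shift 5→Pham, Shift 6→Quispe+Kowalski, Shift 7→Chen.
Loads: Chen 2/2, Quispe 3/3, Kowalski 2/2, Pham 2/2, Yoon 1/1.

10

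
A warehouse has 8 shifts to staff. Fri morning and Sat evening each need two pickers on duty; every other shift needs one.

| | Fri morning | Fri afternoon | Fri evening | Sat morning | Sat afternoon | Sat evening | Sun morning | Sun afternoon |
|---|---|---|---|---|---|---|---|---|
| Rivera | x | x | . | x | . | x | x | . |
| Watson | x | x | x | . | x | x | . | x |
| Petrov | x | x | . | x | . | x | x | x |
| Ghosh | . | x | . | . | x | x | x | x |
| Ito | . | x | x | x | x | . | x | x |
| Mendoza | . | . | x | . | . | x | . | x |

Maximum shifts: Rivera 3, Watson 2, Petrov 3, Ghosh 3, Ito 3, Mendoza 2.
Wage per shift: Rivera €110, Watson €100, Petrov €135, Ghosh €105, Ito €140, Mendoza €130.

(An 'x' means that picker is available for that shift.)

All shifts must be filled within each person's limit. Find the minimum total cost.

Picking the cheapest available picker for each shift independently would cost €1030, but that ignores the shift limits.
An optimal schedule: Fri morning→Watson+Rivera, Fri afternoon→Ghosh, Fri evening→Watson, Sat morning→Rivera, Sat afternoon→Ghosh, Sat evening→Rivera+Mendoza, Sun morning→Ghosh, Sun afternoon→Mendoza.
Total: 100 + 110 + 105 + 100 + 110 + 105 + 110 + 130 + 105 + 130 = €1105.

€1105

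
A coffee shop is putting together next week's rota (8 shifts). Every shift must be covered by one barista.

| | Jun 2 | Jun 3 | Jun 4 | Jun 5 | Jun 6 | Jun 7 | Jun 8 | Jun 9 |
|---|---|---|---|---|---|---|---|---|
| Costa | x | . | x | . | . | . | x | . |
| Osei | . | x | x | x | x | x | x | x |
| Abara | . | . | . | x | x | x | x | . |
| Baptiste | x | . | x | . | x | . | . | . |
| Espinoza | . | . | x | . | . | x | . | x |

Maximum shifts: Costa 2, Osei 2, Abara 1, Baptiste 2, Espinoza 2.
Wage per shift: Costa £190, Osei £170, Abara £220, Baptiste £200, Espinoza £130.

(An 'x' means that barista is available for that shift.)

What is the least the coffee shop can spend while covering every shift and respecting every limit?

Jun 3 can only be covered by Osei, so that assignment is forced.
Picking the cheapest available barista for each shift independently would cost £1260, but that ignores the shift limits.
An optimal schedule: Jun 2→Costa, Jun 3→Osei, Jun 4→Baptiste, Jun 5→Osei, Jun 6→Baptiste, Jun 7→Espinoza, Jun 8→Costa, Jun 9→Espinoza.
Total: 190 + 170 + 200 + 170 + 200 + 130 + 190 + 130 = £1380.

£1380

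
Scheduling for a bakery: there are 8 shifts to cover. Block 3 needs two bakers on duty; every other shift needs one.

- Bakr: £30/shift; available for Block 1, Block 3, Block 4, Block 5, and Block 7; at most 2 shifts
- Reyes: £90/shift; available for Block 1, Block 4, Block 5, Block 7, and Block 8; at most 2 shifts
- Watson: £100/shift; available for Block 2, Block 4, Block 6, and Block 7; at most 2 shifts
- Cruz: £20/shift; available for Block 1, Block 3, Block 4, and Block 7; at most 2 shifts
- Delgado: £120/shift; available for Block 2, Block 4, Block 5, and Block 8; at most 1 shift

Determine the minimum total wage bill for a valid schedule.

Block 3 can only be covered by Bakr and Cruz, so that assignment is forced.
Block 6 can only be covered by Watson, so that assignment is forced.
Picking the cheapest available baker for each shift independently would cost £430, but that ignores the shift limits.
An optimal schedule: Block 1→Bakr, Block 2→Watson, Block 3→Bakr+Cruz, Block 4→Delgado, Block 5→Reyes, Block 6→Watson, Block 7→Cruz, Block 8→Reyes.
Total: 30 + 100 + 30 + 20 + 120 + 90 + 100 + 20 + 90 = £600.

£600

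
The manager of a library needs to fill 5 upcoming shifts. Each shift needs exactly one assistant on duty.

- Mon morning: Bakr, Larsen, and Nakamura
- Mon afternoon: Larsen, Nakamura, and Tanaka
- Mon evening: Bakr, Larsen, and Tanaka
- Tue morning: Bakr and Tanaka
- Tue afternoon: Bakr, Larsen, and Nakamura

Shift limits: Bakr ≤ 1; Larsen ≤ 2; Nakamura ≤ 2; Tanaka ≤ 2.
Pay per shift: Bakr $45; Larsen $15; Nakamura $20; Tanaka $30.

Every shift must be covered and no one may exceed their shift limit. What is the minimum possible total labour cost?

Picking the cheapest available assistant for each shift independently would cost $90, but that ignores the shift limits.
An optimal schedule: Mon morning→Larsen, Mon afternoon→Nakamura, Mon evening→Larsen, Tue morning→Tanaka, Tue afternoon→Nakamura.
Total: 15 + 20 + 15 + 30 + 20 = $100.

$100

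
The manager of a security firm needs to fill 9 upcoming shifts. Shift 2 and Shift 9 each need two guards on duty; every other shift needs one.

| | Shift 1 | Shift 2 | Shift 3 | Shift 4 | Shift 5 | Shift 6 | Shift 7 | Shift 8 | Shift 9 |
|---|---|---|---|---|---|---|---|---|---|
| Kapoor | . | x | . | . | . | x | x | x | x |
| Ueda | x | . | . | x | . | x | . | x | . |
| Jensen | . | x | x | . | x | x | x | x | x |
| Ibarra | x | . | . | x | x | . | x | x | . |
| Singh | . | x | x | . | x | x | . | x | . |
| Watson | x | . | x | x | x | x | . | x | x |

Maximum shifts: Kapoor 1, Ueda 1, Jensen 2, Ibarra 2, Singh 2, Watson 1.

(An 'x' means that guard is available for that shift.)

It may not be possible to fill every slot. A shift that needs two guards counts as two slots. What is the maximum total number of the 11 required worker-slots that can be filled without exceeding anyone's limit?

Total capacity across all guards is 1+1+2+2+2+1 = 9, and 11 slots are needed, so at most 9 can be filled.
An assignment achieving 9: Shift 1→Ueda, Shift 2→Kapoor+Jensen, Shift 3→Jensen, Shift 4→Ibarra, Shift 5→Singh, Shift 6→Singh, Shift 7→Ibarra, Shift 9→Watson.
Loads: Kapoor 1/1, Ueda 1/1, Jensen 2/2, Ibarra 2/2, Singh 2/2, Watson 1/1.

9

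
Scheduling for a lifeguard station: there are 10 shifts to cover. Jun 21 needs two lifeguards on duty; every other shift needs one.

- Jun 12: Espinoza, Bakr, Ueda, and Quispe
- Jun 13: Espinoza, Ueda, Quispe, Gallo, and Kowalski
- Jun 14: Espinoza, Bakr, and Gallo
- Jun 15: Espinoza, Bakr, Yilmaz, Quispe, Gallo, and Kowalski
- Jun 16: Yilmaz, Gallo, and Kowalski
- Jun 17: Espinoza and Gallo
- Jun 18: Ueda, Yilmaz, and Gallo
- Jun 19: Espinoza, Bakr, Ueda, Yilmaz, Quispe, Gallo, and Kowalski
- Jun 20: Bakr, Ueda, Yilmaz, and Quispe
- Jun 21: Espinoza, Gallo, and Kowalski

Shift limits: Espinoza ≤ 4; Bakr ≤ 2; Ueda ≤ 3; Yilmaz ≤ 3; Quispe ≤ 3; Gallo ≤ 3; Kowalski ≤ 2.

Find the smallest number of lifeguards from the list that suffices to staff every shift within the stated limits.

11 slots to fill and no one can take more than 4, so at least ⌈11/4⌉ = 3 lifeguards are needed.
Any 3 lifeguards together have capacity at most 4+3+3 = 10 < 11 slots, so 3 can never suffice.
Espinoza, Bakr, Ueda, and Gallo alone can cover everything: Jun 12→Espinoza, Jun 13→Espinoza, Jun 14→Bakr, Jun 15→Gallo, Jun 16→Gallo, Jun 17→Espinoza, Jun 18→Ueda, Jun 19→Ueda, Jun 20→Bakr, Jun 21→Espinoza+Gallo.

4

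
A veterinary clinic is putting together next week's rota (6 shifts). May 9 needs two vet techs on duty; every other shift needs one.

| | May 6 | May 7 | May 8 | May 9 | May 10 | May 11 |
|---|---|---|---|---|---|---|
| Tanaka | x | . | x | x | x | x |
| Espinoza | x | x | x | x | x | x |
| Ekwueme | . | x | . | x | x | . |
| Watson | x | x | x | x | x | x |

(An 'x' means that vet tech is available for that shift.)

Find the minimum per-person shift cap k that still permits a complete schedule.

2

With 4 vet techs and 7 worker-slots to fill, someone must work at least ⌈7/4⌉ = 2 shifts, so k ≥ 2.
k = 2 works: May 6→Tanaka, May 7→Espinoza, May 8→Tanaka, May 9→Ekwueme+Watson, May 10→Ekwueme, May 11→Espinoza.
Loads: Tanaka 2, Espinoza 2, Ekwueme 2, Watson 1 — all ≤ 2.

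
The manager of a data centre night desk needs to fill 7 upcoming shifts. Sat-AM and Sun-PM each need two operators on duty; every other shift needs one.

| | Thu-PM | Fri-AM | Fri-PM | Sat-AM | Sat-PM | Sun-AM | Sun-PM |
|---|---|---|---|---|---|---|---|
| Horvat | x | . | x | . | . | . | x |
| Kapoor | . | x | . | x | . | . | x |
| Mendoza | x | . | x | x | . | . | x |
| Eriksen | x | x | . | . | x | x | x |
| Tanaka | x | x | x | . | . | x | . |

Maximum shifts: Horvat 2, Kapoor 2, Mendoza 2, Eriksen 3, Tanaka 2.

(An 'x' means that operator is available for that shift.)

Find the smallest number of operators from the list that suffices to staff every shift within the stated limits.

4

9 slots to fill and no one can take more than 3, so at least ⌈9/3⌉ = 3 operators are needed.
Any 3 operators together have capacity at most 3+2+2 = 7 < 9 slots, so 3 can never suffice.
Horvat, Kapoor, Mendoza, and Eriksen alone can cover everything: Thu-PM→Horvat, Fri-AM→Kapoor, Fri-PM→Horvat, Sat-AM→Kapoor+Mendoza, Sat-PM→Eriksen, Sun-AM→Eriksen, Sun-PM→Mendoza+Eriksen.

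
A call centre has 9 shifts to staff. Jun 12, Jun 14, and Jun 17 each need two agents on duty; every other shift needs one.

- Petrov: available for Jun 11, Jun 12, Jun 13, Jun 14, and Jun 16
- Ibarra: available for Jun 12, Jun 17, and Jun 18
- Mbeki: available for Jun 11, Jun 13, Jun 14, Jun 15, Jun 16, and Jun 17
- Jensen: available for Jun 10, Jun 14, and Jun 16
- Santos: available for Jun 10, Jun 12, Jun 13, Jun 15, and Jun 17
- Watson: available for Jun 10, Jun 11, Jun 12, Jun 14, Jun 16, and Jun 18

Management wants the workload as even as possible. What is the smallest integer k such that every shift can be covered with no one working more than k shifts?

With 6 agents and 12 worker-slots to fill, someone must work at least ⌈12/6⌉ = 2 shifts, so k ≥ 2.
k = 2 works: Jun 10→Jensen, Jun 11→Petrov, Jun 12→Santos+Watson, Jun 13→Petrov, Jun 14→Jensen+Watson, Jun 15→Mbeki, Jun 16→Mbeki, Jun 17→Ibarra+Santos, Jun 18→Ibarra.
Loads: Petrov 2, Ibarra 2, Mbeki 2, Jensen 2, Santos 2, Watson 2 — all ≤ 2.

2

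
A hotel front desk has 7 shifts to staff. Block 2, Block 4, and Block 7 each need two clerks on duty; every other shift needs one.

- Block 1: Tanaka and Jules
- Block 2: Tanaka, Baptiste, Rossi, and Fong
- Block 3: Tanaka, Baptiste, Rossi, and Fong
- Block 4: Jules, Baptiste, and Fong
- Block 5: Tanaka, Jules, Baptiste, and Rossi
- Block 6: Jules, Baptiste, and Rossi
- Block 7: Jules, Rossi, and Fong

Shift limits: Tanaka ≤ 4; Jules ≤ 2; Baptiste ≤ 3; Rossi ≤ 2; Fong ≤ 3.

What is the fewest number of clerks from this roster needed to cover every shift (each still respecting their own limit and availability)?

4

10 slots to fill and no one can take more than 4, so at least ⌈10/4⌉ = 3 clerks are needed.
No set of 3 clerks can cover every shift (each such set leaves at least one shift with no one available or exceeds a cap).
Tanaka, Jules, Baptiste, and Rossi alone can cover everything: Block 1→Tanaka, Block 2→Tanaka+Baptiste, Block 3→Tanaka, Block 4→Jules+Baptiste, Block 5→Tanaka, Block 6→Baptiste, Block 7→Jules+Rossi.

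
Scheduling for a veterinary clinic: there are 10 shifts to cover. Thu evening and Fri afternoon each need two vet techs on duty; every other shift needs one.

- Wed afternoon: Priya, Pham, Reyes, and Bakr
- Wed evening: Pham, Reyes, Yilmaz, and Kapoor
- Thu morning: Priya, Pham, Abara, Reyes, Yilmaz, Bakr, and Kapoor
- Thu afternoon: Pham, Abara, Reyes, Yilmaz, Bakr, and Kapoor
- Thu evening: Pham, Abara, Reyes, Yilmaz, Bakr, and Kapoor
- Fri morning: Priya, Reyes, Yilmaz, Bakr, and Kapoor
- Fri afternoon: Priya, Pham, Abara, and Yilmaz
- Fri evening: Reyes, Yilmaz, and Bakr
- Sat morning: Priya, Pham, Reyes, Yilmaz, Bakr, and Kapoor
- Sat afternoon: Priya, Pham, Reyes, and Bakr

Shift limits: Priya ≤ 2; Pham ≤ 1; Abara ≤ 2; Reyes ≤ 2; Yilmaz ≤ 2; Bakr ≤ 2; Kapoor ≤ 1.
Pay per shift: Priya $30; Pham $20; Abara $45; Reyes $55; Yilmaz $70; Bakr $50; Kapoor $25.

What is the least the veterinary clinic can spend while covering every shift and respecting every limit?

$545

Picking the cheapest available vet tech for each shift independently would cost $290, but that ignores the shift limits.
An optimal schedule: Wed afternoon→Priya, Wed evening→Pham, Thu morning→Bakr, Thu afternoon→Abara, Thu evening→Bakr+Kapoor, Fri morning→Reyes, Fri afternoon→Abara+Yilmaz, Fri evening→Reyes, Sat morning→Yilmaz, Sat afternoon→Priya.
Total: 30 + 20 + 50 + 45 + 50 + 25 + 55 + 45 + 70 + 55 + 70 + 30 = $545.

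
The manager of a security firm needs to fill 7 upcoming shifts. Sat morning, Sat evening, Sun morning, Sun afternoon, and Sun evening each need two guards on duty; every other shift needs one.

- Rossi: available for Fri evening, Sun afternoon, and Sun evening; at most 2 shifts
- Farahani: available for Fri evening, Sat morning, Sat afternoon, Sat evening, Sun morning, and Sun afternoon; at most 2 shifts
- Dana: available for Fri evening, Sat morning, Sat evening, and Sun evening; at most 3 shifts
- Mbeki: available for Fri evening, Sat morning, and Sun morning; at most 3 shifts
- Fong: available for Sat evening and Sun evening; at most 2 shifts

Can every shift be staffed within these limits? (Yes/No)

No

Total capacity is 12 and 12 slots are needed, so capacity alone doesn't rule it out.
Shifts {Sat afternoon, Sun morning, Sun afternoon} need 5 worker-slots in total, but the guards available for any of those shifts (Rossi, Farahani, and Mbeki) can supply at most 4 among them. So no valid schedule exists.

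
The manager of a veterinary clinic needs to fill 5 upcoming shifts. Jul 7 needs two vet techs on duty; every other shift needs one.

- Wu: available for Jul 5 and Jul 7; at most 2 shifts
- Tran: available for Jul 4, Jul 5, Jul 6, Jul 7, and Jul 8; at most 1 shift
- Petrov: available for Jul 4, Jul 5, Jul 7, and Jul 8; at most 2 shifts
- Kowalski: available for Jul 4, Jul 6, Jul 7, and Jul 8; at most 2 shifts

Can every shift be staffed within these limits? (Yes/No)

Yes

One valid schedule: Jul 4→Petrov, Jul 5→Wu, Jul 6→Tran, Jul 7→Wu+Kowalski, Jul 8→Petrov.
Loads: Wu 2/2, Tran 1/1, Petrov 2/2, Kowalski 1/2 — all within limits.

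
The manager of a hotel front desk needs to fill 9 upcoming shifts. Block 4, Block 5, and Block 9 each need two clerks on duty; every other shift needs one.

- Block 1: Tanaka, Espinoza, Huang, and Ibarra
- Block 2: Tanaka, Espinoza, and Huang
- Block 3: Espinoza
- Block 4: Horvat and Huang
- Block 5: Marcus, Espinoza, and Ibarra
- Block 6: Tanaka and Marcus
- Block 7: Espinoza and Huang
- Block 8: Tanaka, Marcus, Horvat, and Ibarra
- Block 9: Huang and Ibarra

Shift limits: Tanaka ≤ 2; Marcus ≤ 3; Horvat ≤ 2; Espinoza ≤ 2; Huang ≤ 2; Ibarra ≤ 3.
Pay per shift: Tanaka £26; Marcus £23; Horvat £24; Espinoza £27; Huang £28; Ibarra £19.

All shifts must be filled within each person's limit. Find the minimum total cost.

Block 3 can only be covered by Espinoza, so that assignment is forced.
Block 4 can only be covered by Horvat and Huang, so that assignment is forced.
Block 9 can only be covered by Huang and Ibarra, so that assignment is forced.
Picking the cheapest available clerk for each shift independently would cost £282, but that ignores the shift limits.
An optimal schedule: Block 1→Ibarra, Block 2→Tanaka, Block 3→Espinoza, Block 4→Horvat+Huang, Block 5→Ibarra+Marcus, Block 6→Marcus, Block 7→Espinoza, Block 8→Marcus, Block 9→Ibarra+Huang.
Total: 19 + 26 + 27 + 24 + 28 + 19 + 23 + 23 + 27 + 23 + 19 + 28 = £286.

£286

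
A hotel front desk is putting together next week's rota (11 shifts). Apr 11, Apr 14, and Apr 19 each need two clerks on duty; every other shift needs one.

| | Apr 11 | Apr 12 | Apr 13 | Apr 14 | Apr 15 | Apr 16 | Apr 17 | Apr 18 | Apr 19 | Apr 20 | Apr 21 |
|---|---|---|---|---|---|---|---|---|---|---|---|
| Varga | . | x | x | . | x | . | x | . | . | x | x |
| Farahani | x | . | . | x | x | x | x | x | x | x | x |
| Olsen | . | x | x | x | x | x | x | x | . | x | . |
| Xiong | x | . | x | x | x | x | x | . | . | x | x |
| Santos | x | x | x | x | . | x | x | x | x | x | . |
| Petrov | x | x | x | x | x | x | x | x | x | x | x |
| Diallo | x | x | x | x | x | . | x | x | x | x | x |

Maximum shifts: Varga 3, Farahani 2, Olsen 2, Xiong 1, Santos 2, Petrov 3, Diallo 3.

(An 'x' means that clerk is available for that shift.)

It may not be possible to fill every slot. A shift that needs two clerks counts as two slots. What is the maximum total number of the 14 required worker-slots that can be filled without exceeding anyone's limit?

14

Total capacity across all clerks is 3+2+2+1+2+3+3 = 16, and 14 slots are needed, so at most 14 can be filled.
An assignment achieving 14: Apr 11→Farahani+Xiong, Apr 12→Varga, Apr 13→Varga, Apr 14→Santos+Petrov, Apr 15→Petrov, Apr 16→Olsen, Apr 17→Petrov, Apr 18→Olsen, Apr 19→Farahani+Santos, Apr 20→Diallo, Apr 21→Varga.
Loads: Varga 3/3, Farahani 2/2, Olsen 2/2, Xiong 1/1, Santos 2/2, Petrov 3/3, Diallo 1/3.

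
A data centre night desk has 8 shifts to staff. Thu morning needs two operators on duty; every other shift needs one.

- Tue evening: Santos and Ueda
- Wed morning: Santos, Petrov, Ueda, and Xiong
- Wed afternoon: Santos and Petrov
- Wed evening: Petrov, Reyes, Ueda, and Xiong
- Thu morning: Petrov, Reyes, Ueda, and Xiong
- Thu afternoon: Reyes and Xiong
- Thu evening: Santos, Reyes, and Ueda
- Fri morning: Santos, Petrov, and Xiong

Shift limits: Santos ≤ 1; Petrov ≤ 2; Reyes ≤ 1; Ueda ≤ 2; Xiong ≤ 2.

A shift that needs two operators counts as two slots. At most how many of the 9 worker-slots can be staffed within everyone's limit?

Total capacity across all operators is 1+2+1+2+2 = 8, and 9 slots are needed, so at most 8 can be filled.
An assignment achieving 8: Tue evening→Santos, Wed morning→Ueda, Wed afternoon→Petrov, Wed evening→Xiong, Thu morning→Xiong, Thu afternoon→Reyes, Thu evening→Ueda, Fri morning→Petrov.
Loads: Santos 1/1, Petrov 2/2, Reyes 1/1, Ueda 2/2, Xiong 2/2.

8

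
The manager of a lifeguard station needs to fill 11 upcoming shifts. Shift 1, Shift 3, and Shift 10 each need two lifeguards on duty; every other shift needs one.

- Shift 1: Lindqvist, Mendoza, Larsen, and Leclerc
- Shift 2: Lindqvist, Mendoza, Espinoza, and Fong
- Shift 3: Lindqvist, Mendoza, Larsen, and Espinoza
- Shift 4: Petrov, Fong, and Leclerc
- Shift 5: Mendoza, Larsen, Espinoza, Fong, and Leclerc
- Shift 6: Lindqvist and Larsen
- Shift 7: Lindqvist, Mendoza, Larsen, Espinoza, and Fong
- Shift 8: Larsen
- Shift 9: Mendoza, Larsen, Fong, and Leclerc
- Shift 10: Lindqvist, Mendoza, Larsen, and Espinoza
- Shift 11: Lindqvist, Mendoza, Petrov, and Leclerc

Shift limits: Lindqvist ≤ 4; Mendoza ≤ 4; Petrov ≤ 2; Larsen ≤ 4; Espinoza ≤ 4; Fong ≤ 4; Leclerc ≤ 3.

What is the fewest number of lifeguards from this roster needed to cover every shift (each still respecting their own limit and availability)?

14 slots to fill and no one can take more than 4, so at least ⌈14/4⌉ = 4 lifeguards are needed.
Lindqvist, Mendoza, Petrov, and Larsen alone can cover everything: Shift 1→Lindqvist+Mendoza, Shift 2→Lindqvist, Shift 3→Lindqvist+Larsen, Shift 4→Petrov, Shift 5→Mendoza, Shift 6→Lindqvist, Shift 7→Larsen, Shift 8→Larsen, Shift 9→Mendoza, Shift 10→Mendoza+Larsen, Shift 11→Petrov.

4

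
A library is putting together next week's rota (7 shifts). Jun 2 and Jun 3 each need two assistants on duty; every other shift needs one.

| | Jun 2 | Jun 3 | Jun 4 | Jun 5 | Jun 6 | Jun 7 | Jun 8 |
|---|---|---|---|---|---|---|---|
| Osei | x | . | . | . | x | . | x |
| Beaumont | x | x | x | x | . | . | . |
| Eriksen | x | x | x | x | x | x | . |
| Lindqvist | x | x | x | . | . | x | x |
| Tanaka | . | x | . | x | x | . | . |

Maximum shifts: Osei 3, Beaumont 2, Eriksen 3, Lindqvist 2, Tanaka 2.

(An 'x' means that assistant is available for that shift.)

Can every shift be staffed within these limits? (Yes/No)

One valid schedule: Jun 2→Osei+Eriksen, Jun 3→Eriksen+Lindqvist, Jun 4→Beaumont, Jun 5→Beaumont, Jun 6→Osei, Jun 7→Eriksen, Jun 8→Osei.
Loads: Osei 3/3, Beaumont 2/2, Eriksen 3/3, Lindqvist 1/2, Tanaka 0/2 — all within limits.

Yes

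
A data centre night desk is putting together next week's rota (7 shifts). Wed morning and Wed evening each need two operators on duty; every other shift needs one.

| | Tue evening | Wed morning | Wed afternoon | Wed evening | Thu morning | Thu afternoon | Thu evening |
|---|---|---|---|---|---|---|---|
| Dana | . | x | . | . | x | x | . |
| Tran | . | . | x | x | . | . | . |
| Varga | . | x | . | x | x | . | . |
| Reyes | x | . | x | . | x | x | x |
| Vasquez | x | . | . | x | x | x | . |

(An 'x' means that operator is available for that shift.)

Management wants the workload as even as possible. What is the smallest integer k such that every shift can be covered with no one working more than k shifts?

2

With 5 operators and 9 worker-slots to fill, someone must work at least ⌈9/5⌉ = 2 shifts, so k ≥ 2.
k = 2 works: Tue evening→Reyes, Wed morning→Dana+Varga, Wed afternoon→Tran, Wed evening→Tran+Varga, Thu morning→Vasquez, Thu afternoon→Dana, Thu evening→Reyes.
Loads: Dana 2, Tran 2, Varga 2, Reyes 2, Vasquez 1 — all ≤ 2.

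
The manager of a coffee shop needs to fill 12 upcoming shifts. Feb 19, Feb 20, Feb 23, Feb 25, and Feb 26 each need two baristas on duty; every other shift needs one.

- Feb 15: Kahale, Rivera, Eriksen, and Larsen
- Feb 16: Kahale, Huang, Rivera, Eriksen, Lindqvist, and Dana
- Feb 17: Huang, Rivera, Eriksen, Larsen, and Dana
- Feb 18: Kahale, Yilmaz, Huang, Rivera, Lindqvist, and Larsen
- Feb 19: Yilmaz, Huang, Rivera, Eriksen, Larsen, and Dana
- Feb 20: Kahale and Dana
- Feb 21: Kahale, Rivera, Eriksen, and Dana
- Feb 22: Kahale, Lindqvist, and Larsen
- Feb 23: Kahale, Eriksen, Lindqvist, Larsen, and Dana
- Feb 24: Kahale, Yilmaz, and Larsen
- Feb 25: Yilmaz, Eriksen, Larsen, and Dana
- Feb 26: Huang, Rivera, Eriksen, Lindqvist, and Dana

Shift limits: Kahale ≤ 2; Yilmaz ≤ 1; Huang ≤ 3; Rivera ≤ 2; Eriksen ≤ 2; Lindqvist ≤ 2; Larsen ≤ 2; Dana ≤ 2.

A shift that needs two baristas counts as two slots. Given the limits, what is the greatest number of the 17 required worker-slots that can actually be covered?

16

Total capacity across all baristas is 2+1+3+2+2+2+2+2 = 16, and 17 slots are needed, so at most 16 can be filled.
An assignment achieving 16: Feb 15→Rivera, Feb 16→Huang, Feb 17→Huang, Feb 18→Larsen, Feb 19→Dana, Feb 20→Kahale+Dana, Feb 21→Rivera, Feb 22→Kahale, Feb 23→Eriksen+Lindqvist, Feb 24→Yilmaz, Feb 25→Eriksen+Larsen, Feb 26→Huang+Lindqvist.
Loads: Kahale 2/2, Yilmaz 1/1, Huang 3/3, Rivera 2/2, Eriksen 2/2, Lindqvist 2/2, Larsen 2/2, Dana 2/2.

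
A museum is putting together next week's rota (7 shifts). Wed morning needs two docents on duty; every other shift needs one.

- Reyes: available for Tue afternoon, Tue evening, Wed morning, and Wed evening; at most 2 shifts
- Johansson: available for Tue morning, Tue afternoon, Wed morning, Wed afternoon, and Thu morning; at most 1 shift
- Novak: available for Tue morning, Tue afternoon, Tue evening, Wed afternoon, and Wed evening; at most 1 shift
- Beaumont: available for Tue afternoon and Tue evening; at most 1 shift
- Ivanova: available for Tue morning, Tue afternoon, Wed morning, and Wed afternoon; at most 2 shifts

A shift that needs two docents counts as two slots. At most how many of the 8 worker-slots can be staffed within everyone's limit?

7

Total capacity across all docents is 2+1+1+1+2 = 7, and 8 slots are needed, so at most 7 can be filled.
An assignment achieving 7: Tue morning→Novak, Tue afternoon→Beaumont, Tue evening→Reyes, Wed morning→Ivanova, Wed afternoon→Ivanova, Wed evening→Reyes, Thu morning→Johansson.
Loads: Reyes 2/2, Johansson 1/1, Novak 1/1, Beaumont 1/1, Ivanova 2/2.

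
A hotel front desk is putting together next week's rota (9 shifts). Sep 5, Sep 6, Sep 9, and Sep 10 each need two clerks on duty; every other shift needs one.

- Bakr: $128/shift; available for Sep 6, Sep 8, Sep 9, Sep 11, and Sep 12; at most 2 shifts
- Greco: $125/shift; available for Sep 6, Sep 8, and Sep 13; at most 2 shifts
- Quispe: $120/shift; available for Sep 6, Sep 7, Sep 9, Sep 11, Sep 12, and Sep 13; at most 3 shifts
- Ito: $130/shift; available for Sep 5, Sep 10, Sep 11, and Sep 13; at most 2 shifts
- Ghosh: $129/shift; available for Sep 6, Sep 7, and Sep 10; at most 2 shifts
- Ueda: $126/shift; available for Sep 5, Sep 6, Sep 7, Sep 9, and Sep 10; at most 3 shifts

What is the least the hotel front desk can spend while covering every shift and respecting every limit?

$1632

Sep 5 can only be covered by Ito and Ueda, so that assignment is forced.
Picking the cheapest available clerk for each shift independently would cost $1607, but that ignores the shift limits.
An optimal schedule: Sep 5→Ueda+Ito, Sep 6→Bakr+Ghosh, Sep 7→Quispe, Sep 8→Greco, Sep 9→Quispe+Ueda, Sep 10→Ueda+Ghosh, Sep 11→Bakr, Sep 12→Quispe, Sep 13→Greco.
Total: 126 + 130 + 128 + 129 + 120 + 125 + 120 + 126 + 126 + 129 + 128 + 120 + 125 = $1632.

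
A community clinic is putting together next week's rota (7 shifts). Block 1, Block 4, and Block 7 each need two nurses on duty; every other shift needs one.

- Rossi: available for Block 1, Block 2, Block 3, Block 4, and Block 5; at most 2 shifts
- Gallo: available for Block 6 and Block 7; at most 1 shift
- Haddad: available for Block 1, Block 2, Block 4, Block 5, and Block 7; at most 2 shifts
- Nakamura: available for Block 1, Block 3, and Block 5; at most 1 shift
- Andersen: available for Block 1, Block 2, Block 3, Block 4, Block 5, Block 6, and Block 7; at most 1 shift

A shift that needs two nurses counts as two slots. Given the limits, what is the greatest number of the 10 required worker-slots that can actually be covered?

7

Total capacity across all nurses is 2+1+2+1+1 = 7, and 10 slots are needed, so at most 7 can be filled.
An assignment achieving 7: Block 1→Nakamura, Block 2→Rossi, Block 3→Rossi, Block 4→Haddad+Andersen, Block 6→Gallo, Block 7→Haddad.
Loads: Rossi 2/2, Gallo 1/1, Haddad 2/2, Nakamura 1/1, Andersen 1/1.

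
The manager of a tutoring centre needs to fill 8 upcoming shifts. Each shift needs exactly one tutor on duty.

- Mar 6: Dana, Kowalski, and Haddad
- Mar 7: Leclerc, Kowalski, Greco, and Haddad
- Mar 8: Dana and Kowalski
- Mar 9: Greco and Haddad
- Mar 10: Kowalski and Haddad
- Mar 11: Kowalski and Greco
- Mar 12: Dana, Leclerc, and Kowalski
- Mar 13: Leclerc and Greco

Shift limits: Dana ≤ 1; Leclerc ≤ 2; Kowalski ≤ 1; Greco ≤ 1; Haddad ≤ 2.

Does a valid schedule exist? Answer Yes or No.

Total capacity is 1+2+1+1+2 = 7 but 8 worker-slots are needed — infeasible.

No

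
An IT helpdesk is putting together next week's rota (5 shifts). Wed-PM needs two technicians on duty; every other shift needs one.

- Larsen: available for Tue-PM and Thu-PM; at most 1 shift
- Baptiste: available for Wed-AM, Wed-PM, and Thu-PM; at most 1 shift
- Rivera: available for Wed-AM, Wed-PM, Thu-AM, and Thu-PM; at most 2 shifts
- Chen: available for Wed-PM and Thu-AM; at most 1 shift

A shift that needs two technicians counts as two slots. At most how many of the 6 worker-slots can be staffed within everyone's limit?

5

Total capacity across all technicians is 1+1+2+1 = 5, and 6 slots are needed, so at most 5 can be filled.
An assignment achieving 5: Tue-PM→Larsen, Wed-AM→Baptiste, Wed-PM→Rivera+Chen, Thu-AM→Rivera.
Loads: Larsen 1/1, Baptiste 1/1, Rivera 2/2, Chen 1/1.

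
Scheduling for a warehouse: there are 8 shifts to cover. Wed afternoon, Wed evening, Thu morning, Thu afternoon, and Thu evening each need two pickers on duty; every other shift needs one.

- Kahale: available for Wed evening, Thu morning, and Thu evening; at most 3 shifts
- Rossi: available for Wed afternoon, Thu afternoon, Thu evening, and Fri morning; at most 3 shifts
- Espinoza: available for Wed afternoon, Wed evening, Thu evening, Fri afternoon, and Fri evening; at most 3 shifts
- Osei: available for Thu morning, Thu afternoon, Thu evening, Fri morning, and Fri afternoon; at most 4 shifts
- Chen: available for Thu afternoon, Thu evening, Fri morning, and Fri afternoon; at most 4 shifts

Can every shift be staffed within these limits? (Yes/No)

Wed afternoon can only be covered by Rossi and Espinoza, so that assignment is forced.
Wed evening can only be covered by Kahale and Espinoza, so that assignment is forced.
Thu morning can only be covered by Kahale and Osei, so that assignment is forced.
One valid schedule: Wed afternoon→Rossi+Espinoza, Wed evening→Kahale+Espinoza, Thu morning→Kahale+Osei, Thu afternoon→Rossi+Osei, Thu evening→Kahale+Osei, Fri morning→Rossi, Fri afternoon→Osei, Fri evening→Espinoza.
Loads: Kahale 3/3, Rossi 3/3, Espinoza 3/3, Osei 4/4, Chen 0/4 — all within limits.

Yes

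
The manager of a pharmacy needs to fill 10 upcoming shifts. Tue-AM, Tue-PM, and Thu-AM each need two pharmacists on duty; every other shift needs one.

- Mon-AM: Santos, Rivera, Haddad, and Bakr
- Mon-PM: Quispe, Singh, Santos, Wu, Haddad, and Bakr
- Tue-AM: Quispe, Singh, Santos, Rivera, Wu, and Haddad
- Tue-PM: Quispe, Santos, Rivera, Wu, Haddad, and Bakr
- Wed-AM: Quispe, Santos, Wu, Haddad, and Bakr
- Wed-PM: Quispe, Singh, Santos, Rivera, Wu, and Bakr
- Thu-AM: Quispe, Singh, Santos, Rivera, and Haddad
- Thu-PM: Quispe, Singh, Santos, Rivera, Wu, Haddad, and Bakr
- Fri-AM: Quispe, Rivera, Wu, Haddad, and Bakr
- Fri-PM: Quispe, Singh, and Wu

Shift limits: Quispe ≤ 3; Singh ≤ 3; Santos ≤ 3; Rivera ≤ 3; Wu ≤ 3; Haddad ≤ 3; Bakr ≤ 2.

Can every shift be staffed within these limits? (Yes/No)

One valid schedule: Mon-AM→Santos, Mon-PM→Singh, Tue-AM→Santos+Rivera, Tue-PM→Rivera+Wu, Wed-AM→Quispe, Wed-PM→Singh, Thu-AM→Santos+Rivera, Thu-PM→Singh, Fri-AM→Quispe, Fri-PM→Quispe.
Loads: Quispe 3/3, Singh 3/3, Santos 3/3, Rivera 3/3, Wu 1/3, Haddad 0/3, Bakr 0/2 — all within limits.

Yes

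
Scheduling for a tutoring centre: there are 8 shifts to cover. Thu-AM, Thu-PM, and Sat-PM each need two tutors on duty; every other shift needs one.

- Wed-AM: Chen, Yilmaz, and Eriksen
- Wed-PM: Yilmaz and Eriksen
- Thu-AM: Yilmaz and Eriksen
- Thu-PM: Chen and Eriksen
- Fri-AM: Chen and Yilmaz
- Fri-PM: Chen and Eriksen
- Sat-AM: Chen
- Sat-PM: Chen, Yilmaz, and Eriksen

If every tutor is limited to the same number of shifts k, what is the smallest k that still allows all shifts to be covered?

With 3 tutors and 11 worker-slots to fill, someone must work at least ⌈11/3⌉ = 4 shifts, so k ≥ 4.
k = 4 works: Wed-AM→Yilmaz, Wed-PM→Yilmaz, Thu-AM→Yilmaz+Eriksen, Thu-PM→Chen+Eriksen, Fri-AM→Chen, Fri-PM→Chen, Sat-AM→Chen, Sat-PM→Yilmaz+Eriksen.
Loads: Chen 4, Yilmaz 4, Eriksen 3 — all ≤ 4.

4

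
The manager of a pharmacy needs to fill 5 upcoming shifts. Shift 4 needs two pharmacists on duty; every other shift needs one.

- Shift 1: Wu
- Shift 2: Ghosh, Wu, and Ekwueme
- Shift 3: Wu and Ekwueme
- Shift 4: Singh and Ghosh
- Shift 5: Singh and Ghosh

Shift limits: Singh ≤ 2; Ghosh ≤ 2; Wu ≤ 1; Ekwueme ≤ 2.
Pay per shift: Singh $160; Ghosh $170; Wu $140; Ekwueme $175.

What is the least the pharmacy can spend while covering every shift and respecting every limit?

Shift 1 can only be covered by Wu, so that assignment is forced.
Shift 4 can only be covered by Singh and Ghosh, so that assignment is forced.
Picking the cheapest available pharmacist for each shift independently would cost $910, but that ignores the shift limits.
An optimal schedule: Shift 1→Wu, Shift 2→Ghosh, Shift 3→Ekwueme, Shift 4→Singh+Ghosh, Shift 5→Singh.
Total: 140 + 170 + 175 + 160 + 170 + 160 = $975.

$975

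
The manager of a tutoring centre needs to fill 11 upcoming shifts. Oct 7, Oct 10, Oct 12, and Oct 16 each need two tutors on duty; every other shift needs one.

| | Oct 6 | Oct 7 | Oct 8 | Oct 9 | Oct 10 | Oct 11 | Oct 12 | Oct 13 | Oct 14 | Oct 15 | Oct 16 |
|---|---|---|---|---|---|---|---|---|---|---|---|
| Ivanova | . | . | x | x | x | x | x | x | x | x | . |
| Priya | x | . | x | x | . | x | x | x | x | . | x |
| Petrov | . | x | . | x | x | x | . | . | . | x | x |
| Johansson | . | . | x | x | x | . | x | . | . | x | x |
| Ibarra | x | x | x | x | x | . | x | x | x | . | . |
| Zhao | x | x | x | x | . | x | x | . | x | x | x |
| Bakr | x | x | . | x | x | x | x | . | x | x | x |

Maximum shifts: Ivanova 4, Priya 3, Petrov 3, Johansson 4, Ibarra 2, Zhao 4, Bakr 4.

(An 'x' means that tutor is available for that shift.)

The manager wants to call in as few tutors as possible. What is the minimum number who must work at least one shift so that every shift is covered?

4

15 slots to fill and no one can take more than 4, so at least ⌈15/4⌉ = 4 tutors are needed.
Ivanova, Priya, Zhao, and Bakr alone can cover everything: Oct 6→Priya, Oct 7→Zhao+Bakr, Oct 8→Ivanova, Oct 9→Priya, Oct 10→Ivanova+Bakr, Oct 11→Zhao, Oct 12→Zhao+Bakr, Oct 13→Ivanova, Oct 14→Bakr, Oct 15→Ivanova, Oct 16→Priya+Zhao.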